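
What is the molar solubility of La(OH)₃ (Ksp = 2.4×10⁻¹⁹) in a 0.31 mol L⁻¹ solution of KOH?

La(OH)₃(s) ⇌ La³⁺(aq) + 3 OH⁻(aq)
Let s be the solubility of La(OH)₃ here. The common ion gives [OH⁻] ≈ 0.31 mol L⁻¹, and [La³⁺] = s.
Ksp = [La³⁺][OH⁻]^3 = s(0.31)^3
s = 2.4×10⁻¹⁹ / (0.31)^3 = 8.1×10⁻¹⁸
s = 8.1×10⁻¹⁸ mol L⁻¹

8.1×10⁻¹⁸ M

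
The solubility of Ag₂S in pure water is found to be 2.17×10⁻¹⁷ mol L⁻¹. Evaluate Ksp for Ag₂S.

Ksp = 4.09×10⁻⁵⁰

Ag₂S(s) ⇌ 2 Ag⁺(aq) + S²⁻(aq)
With molar solubility s: [Ag⁺] = 2s, [S²⁻] = s.
Ksp = [Ag⁺]^2[S²⁻] = (2s)^2 · s = 4s^3
Ksp = 4 × (2.17×10⁻¹⁷)^3 = 4.09×10⁻⁵⁰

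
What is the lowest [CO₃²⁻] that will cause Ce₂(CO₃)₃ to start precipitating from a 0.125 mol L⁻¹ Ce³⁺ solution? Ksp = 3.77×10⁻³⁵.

Precipitation of each salt begins when its ion product equals Ksp.
Ce₂(CO₃)₃(s) ⇌ 2 Ce³⁺(aq) + 3 CO₃²⁻(aq)
Ksp = [Ce³⁺]^2[CO₃²⁻]^3 = [CO₃²⁻]^3(0.125)^2
[CO₃²⁻]^3 = 3.77×10⁻³⁵ / (0.125)^2 = 2.41×10⁻³³
[CO₃²⁻] = 1.34×10⁻¹¹ mol L⁻¹

1.34×10⁻¹¹ M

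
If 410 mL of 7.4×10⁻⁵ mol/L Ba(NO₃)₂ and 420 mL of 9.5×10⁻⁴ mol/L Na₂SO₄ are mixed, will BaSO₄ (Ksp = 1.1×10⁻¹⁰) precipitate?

The combined volume is 830 mL.
[Ba²⁺] = (7.4×10⁻⁵)(410)/830 = 3.7×10⁻⁵ mol/L
[SO₄²⁻] = (9.5×10⁻⁴)(420)/830 = 4.8×10⁻⁴ mol/L
Q = [Ba²⁺][SO₄²⁻] = 1.8×10⁻⁸
Since Q (1.8×10⁻⁸) exceeds Ksp (1.1×10⁻¹⁰), BaSO₄ will precipitate.

Yes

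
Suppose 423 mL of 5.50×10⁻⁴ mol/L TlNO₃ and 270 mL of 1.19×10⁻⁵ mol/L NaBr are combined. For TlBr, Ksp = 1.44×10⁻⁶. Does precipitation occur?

No

After mixing, V = 423 mL + 270 mL = 693 mL.
[Tl⁺] = (5.50×10⁻⁴)(423)/693 = 3.36×10⁻⁴ mol/L
[Br⁻] = (1.19×10⁻⁵)(270)/693 = 4.64×10⁻⁶ mol/L
Q = [Tl⁺][Br⁻] = 1.56×10⁻⁹
Since Q (1.56×10⁻⁹) is less than Ksp (1.44×10⁻⁶), no TlBr precipitates.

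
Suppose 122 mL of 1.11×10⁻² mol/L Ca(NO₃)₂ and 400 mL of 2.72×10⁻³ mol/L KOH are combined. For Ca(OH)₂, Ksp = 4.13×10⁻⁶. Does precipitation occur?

Total volume after mixing = 122 + 400 = 522 mL.
[Ca²⁺] = (1.11×10⁻²)(122)/522 = 2.59×10⁻³ mol/L
[OH⁻] = (2.72×10⁻³)(400)/522 = 2.08×10⁻³ mol/L
Q = [Ca²⁺][OH⁻]^2 = 1.13×10⁻⁸
Q < Ksp (1.13×10⁻⁸ vs 4.13×10⁻⁶); the solution remains unsaturated and no precipitate forms.

No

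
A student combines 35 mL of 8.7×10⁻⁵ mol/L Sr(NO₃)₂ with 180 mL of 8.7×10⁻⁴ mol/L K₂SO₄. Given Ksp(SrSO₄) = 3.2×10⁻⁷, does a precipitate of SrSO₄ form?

No

The combined volume is 215 mL.
[Sr²⁺] = (8.7×10⁻⁵)(35)/215 = 1.4×10⁻⁵ mol/L
[SO₄²⁻] = (8.7×10⁻⁴)(180)/215 = 7.3×10⁻⁴ mol/L
Q = [Sr²⁺][SO₄²⁻] = 1.0×10⁻⁸
Q < Ksp (1.0×10⁻⁸ vs 3.2×10⁻⁷); the solution remains unsaturated and no precipitate forms.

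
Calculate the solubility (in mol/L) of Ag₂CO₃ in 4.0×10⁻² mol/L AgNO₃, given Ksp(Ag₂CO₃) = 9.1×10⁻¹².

Ag₂CO₃(s) ⇌ 2 Ag⁺(aq) + CO₃²⁻(aq)
Let s be the solubility of Ag₂CO₃ here. The common ion gives [Ag⁺] ≈ 4.0×10⁻² mol/L, and [CO₃²⁻] = s.
Ksp = [Ag⁺]^2[CO₃²⁻] = (4.0×10⁻²)^2s
s = 9.1×10⁻¹² / (4.0×10⁻²)^2 = 5.7×10⁻⁹
s = 5.7×10⁻⁹ mol/L

5.7×10⁻⁹ M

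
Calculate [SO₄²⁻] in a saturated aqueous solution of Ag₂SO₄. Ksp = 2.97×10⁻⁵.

Ag₂SO₄(s) ⇌ 2 Ag⁺(aq) + SO₄²⁻(aq)
Call the molar solubility s, so that [Ag⁺] = 2s and [SO₄²⁻] = s.
Ksp = [Ag⁺]^2[SO₄²⁻] = (2s)^2 · s = 4s^3 = 2.97×10⁻⁵
s = 1.95×10⁻² mol L⁻¹
[SO₄²⁻] = s = 1.95×10⁻² mol L⁻¹

1.95×10⁻² M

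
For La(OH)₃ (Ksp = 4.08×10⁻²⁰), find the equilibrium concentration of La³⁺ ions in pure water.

La(OH)₃(s) ⇌ La³⁺(aq) + 3 OH⁻(aq)
If s mol/L of La(OH)₃ dissolves, [La³⁺] = s and [OH⁻] = 3s.
Ksp = [La³⁺][OH⁻]^3 = s · (3s)^3 = 27s^4 = 4.08×10⁻²⁰
s = 6.23×10⁻⁶ mol L⁻¹
[La³⁺] = s = 6.23×10⁻⁶ mol L⁻¹

6.23×10⁻⁶ M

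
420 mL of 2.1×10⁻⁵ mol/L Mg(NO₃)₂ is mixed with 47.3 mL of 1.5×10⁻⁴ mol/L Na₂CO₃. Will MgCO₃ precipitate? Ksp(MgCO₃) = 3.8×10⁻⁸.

No

After mixing, V = 420 mL + 47.3 mL = 467.3 mL.
[Mg²⁺] = (2.1×10⁻⁵)(420)/467.3 = 1.9×10⁻⁵ mol/L
[CO₃²⁻] = (1.5×10⁻⁴)(47.3)/467.3 = 1.5×10⁻⁵ mol/L
Q = [Mg²⁺][CO₃²⁻] = 2.9×10⁻¹⁰
Q = 2.9×10⁻¹⁰ < Ksp = 3.8×10⁻⁸, so the solution is unsaturated and no precipitate forms.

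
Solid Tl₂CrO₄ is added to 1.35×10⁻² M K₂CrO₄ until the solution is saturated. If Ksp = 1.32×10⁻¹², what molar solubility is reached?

Tl₂CrO₄(s) ⇌ 2 Tl⁺(aq) + CrO₄²⁻(aq)
The solution already contains CrO₄²⁻ at 1.35×10⁻² M. Let s be the molar solubility of Tl₂CrO₄.
[CrO₄²⁻] ≈ 1.35×10⁻² M (common ion dominates); [Tl⁺] = 2s.
Ksp = [Tl⁺]^2[CrO₄²⁻] = (2s)^2(1.35×10⁻²)
(2s)^2 = 1.32×10⁻¹² / (1.35×10⁻²) = 9.78×10⁻¹¹
s = 4.94×10⁻⁶ M

4.94×10⁻⁶ M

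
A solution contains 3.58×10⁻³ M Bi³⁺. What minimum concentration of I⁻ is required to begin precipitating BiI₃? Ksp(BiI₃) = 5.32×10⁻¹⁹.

A salt starts to precipitate once the ion product Q reaches its Ksp.
BiI₃(s) ⇌ Bi³⁺(aq) + 3 I⁻(aq)
Ksp = [Bi³⁺][I⁻]^3 = [I⁻]^3(3.58×10⁻³)
[I⁻]^3 = 5.32×10⁻¹⁹ / (3.58×10⁻³) = 1.49×10⁻¹⁶
[I⁻] = 5.30×10⁻⁶ M

5.30×10⁻⁶ M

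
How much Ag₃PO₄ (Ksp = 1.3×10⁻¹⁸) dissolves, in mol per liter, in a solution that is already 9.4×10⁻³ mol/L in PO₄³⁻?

Ag₃PO₄(s) ⇌ 3 Ag⁺(aq) + PO₄³⁻(aq)
With PO₄³⁻ already at 9.4×10⁻³ mol/L and s small, take [PO₄³⁻] ≈ 9.4×10⁻³ mol/L and [Ag⁺] = 3s.
Ksp = [Ag⁺]^3[PO₄³⁻] = (3s)^3(9.4×10⁻³)
(3s)^3 = 1.3×10⁻¹⁸ / (9.4×10⁻³) = 1.4×10⁻¹⁶
s = 1.7×10⁻⁶ mol/L

1.7×10⁻⁶ M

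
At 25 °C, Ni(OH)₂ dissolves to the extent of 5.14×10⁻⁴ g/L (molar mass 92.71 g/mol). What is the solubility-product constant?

Ksp = 6.82×10⁻¹⁶

Convert to molarity: s = 5.14×10⁻⁴ / 92.71 = 5.5442×10⁻⁶ mol/L
Ni(OH)₂(s) ⇌ Ni²⁺(aq) + 2 OH⁻(aq)
Call the molar solubility s, so that [Ni²⁺] = s and [OH⁻] = 2s.
Ksp = [Ni²⁺][OH⁻]^2 = s · (2s)^2 = 4s^3
Ksp = 4 × (5.5442×10⁻⁶)^3 = 6.82×10⁻¹⁶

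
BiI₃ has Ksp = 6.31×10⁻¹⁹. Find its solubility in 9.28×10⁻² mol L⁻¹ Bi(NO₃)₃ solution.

6.31×10⁻⁷ M

BiI₃(s) ⇌ Bi³⁺(aq) + 3 I⁻(aq)
Let s be the solubility of BiI₃ here. The common ion gives [Bi³⁺] ≈ 9.28×10⁻² mol L⁻¹, and [I⁻] = 3s.
Ksp = [Bi³⁺][I⁻]^3 = (9.28×10⁻²)(3s)^3
(3s)^3 = 6.31×10⁻¹⁹ / (9.28×10⁻²) = 6.80×10⁻¹⁸
s = 6.31×10⁻⁷ mol L⁻¹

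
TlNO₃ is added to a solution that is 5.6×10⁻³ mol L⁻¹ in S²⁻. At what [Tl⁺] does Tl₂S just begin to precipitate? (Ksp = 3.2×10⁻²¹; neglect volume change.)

7.6×10⁻¹⁰ M

Precipitation begins when Q = Ksp.
Tl₂S(s) ⇌ 2 Tl⁺(aq) + S²⁻(aq)
Ksp = [Tl⁺]^2[S²⁻] = [Tl⁺]^2(5.6×10⁻³)
[Tl⁺]^2 = 3.2×10⁻²¹ / (5.6×10⁻³) = 5.7×10⁻¹⁹
[Tl⁺] = 7.6×10⁻¹⁰ mol L⁻¹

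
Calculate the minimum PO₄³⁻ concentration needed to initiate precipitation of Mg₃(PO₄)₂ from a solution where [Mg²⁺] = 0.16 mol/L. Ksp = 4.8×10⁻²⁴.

A salt starts to precipitate once the ion product Q reaches its Ksp.
Mg₃(PO₄)₂(s) ⇌ 3 Mg²⁺(aq) + 2 PO₄³⁻(aq)
Ksp = [Mg²⁺]^3[PO₄³⁻]^2 = [PO₄³⁻]^2(0.16)^3
[PO₄³⁻]^2 = 4.8×10⁻²⁴ / (0.16)^3 = 1.2×10⁻²¹
[PO₄³⁻] = 3.4×10⁻¹¹ mol/L

3.4×10⁻¹¹ M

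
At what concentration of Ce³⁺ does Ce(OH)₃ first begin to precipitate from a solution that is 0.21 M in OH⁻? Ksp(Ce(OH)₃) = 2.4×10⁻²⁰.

2.6×10⁻¹⁸ M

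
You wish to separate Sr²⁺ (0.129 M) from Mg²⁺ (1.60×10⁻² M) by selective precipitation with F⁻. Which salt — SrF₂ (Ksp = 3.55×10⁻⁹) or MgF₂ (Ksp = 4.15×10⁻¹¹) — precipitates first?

MgF₂

The threshold for precipitation is Q = Ksp.
For SrF₂: [F⁻] = (Ksp/[Sr²⁺])^(1/2) = 1.66×10⁻⁴ M
For MgF₂: [F⁻] = (Ksp/[Mg²⁺])^(1/2) = 5.09×10⁻⁵ M
The smaller threshold [F⁻] is reached first, so MgF₂ precipitates first.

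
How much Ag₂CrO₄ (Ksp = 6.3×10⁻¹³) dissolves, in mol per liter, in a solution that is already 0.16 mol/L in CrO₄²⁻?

Ag₂CrO₄(s) ⇌ 2 Ag⁺(aq) + CrO₄²⁻(aq)
CrO₄²⁻ is already present at 0.16 mol/L. If s mol/L of Ag₂CrO₄ dissolves, [Ag⁺] = 2s while [CrO₄²⁻] ≈ 0.16 mol/L.
Ksp = [Ag⁺]^2[CrO₄²⁻] = (2s)^2(0.16)
(2s)^2 = 6.3×10⁻¹³ / (0.16) = 3.9×10⁻¹²
s = 9.9×10⁻⁷ mol/L

9.9×10⁻⁷ M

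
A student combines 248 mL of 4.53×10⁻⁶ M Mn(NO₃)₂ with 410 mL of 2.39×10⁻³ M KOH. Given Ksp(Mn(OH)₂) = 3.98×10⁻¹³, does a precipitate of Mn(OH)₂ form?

Yes

The combined volume is 658 mL.
[Mn²⁺] = (4.53×10⁻⁶)(248)/658 = 1.71×10⁻⁶ M
[OH⁻] = (2.39×10⁻³)(410)/658 = 1.49×10⁻³ M
Q = [Mn²⁺][OH⁻]^2 = 3.79×10⁻¹²
Because Q > Ksp (3.79×10⁻¹² vs 3.98×10⁻¹³), a precipitate of Mn(OH)₂ forms.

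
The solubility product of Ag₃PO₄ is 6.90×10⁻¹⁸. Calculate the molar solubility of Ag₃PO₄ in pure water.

2.25×10⁻⁵ M

Ag₃PO₄(s) ⇌ 3 Ag⁺(aq) + PO₄³⁻(aq)
Let s be the molar solubility. Then [Ag⁺] = 3s and [PO₄³⁻] = s.
Ksp = [Ag⁺]^3[PO₄³⁻] = (3s)^3 · s = 27s^4
27s^4 = 6.90×10⁻¹⁸  ⇒  s^4 = 2.56×10⁻¹⁹
Taking the 4th root, s = 2.25×10⁻⁵ mol/L.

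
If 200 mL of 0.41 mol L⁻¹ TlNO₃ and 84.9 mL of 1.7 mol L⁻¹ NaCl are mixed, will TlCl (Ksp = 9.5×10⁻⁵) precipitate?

The combined volume is 284.9 mL.
[Tl⁺] = (0.41)(200)/284.9 = 0.29 mol L⁻¹
[Cl⁻] = (1.7)(84.9)/284.9 = 0.51 mol L⁻¹
Q = [Tl⁺][Cl⁻] = 0.15
Because Q > Ksp (0.15 vs 9.5×10⁻⁵), a precipitate of TlCl forms.

Yes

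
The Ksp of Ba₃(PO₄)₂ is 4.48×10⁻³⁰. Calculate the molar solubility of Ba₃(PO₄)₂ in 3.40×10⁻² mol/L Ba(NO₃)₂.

1.69×10⁻¹³ M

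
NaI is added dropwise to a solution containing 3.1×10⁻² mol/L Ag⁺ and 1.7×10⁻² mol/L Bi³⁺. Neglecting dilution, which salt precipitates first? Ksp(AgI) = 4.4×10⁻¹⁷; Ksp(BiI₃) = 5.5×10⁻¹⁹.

AgI

Precipitation of each salt begins when its ion product equals Ksp.
For AgI: [I⁻] = (Ksp/[Ag⁺]) = 1.4×10⁻¹⁵ mol/L
For BiI₃: [I⁻] = (Ksp/[Bi³⁺])^(1/3) = 3.2×10⁻⁶ mol/L
The smaller threshold [I⁻] is reached first, so AgI precipitates first.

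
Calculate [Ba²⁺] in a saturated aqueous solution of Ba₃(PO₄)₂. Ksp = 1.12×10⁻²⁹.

1.91×10⁻⁶ M

Ba₃(PO₄)₂(s) ⇌ 3 Ba²⁺(aq) + 2 PO₄³⁻(aq)
If s mol/L of Ba₃(PO₄)₂ dissolves, [Ba²⁺] = 3s and [PO₄³⁻] = 2s.
Ksp = [Ba²⁺]^3[PO₄³⁻]^2 = (3s)^3 · (2s)^2 = 108s^5 = 1.12×10⁻²⁹
s = 6.36×10⁻⁷ mol L⁻¹
[Ba²⁺] = 3s = 1.91×10⁻⁶ mol L⁻¹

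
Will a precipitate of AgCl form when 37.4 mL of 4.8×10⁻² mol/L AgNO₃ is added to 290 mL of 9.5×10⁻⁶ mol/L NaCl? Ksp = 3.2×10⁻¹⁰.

Total volume after mixing = 37.4 + 290 = 327.4 mL.
[Ag⁺] = (4.8×10⁻²)(37.4)/327.4 = 5.5×10⁻³ mol/L
[Cl⁻] = (9.5×10⁻⁶)(290)/327.4 = 8.4×10⁻⁶ mol/L
Q = [Ag⁺][Cl⁻] = 4.6×10⁻⁸
Q = 4.6×10⁻⁸ > Ksp = 3.2×10⁻¹⁰, so the solution is supersaturated and AgCl precipitates.

Yes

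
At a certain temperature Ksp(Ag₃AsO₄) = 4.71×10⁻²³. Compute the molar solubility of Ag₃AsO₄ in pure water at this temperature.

1.15×10⁻⁶ M

Ag₃AsO₄(s) ⇌ 3 Ag⁺(aq) + AsO₄³⁻(aq)
With molar solubility s: [Ag⁺] = 3s, [AsO₄³⁻] = s.
Ksp = [Ag⁺]^3[AsO₄³⁻] = (3s)^3 · s = 27s^4
27s^4 = 4.71×10⁻²³  ⇒  s^4 = 1.74×10⁻²⁴
Taking the 4th root, s = 1.15×10⁻⁶ M.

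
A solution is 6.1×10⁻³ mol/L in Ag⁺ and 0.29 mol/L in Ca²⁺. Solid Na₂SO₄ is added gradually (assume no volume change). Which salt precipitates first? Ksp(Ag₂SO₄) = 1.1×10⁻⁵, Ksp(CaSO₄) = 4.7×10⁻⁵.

CaSO₄

Each salt precipitates once Q = Ksp for that salt.
For Ag₂SO₄: [SO₄²⁻] = (Ksp/[Ag⁺]^2) = 0.30 mol/L
For CaSO₄: [SO₄²⁻] = (Ksp/[Ca²⁺]) = 1.6×10⁻⁴ mol/L
The smaller threshold [SO₄²⁻] is reached first, so CaSO₄ precipitates first.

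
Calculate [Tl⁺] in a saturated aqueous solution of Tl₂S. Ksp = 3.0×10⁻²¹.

Tl₂S(s) ⇌ 2 Tl⁺(aq) + S²⁻(aq)
If s mol/L of Tl₂S dissolves, [Tl⁺] = 2s and [S²⁻] = s.
Ksp = [Tl⁺]^2[S²⁻] = (2s)^2 · s = 4s^3 = 3.0×10⁻²¹
s = 9.1×10⁻⁸ M
[Tl⁺] = 2s = 1.8×10⁻⁷ M

1.8×10⁻⁷ M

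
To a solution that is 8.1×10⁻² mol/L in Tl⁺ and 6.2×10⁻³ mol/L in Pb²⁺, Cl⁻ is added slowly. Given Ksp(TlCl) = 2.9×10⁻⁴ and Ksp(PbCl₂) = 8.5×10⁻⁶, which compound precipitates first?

TlCl

Precipitation begins when Q = Ksp.
For TlCl: [Cl⁻] = (Ksp/[Tl⁺]) = 3.6×10⁻³ mol/L
For PbCl₂: [Cl⁻] = (Ksp/[Pb²⁺])^(1/2) = 3.7×10⁻² mol/L
The smaller threshold [Cl⁻] is reached first, so TlCl precipitates first.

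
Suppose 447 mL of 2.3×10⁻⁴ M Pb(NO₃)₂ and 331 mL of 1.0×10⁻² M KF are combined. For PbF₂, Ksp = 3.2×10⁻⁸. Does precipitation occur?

No

Total volume after mixing = 447 + 331 = 778 mL.
[Pb²⁺] = (2.3×10⁻⁴)(447)/778 = 1.3×10⁻⁴ M
[F⁻] = (1.0×10⁻²)(331)/778 = 4.3×10⁻³ M
Q = [Pb²⁺][F⁻]^2 = 2.4×10⁻⁹
Since Q (2.4×10⁻⁹) is less than Ksp (3.2×10⁻⁸), no PbF₂ precipitates.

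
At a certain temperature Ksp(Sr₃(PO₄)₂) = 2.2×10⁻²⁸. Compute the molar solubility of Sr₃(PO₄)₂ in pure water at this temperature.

1.2×10⁻⁶ M

Sr₃(PO₄)₂(s) ⇌ 3 Sr²⁺(aq) + 2 PO₄³⁻(aq)
With molar solubility s: [Sr²⁺] = 3s, [PO₄³⁻] = 2s.
Ksp = [Sr²⁺]^3[PO₄³⁻]^2 = (3s)^3 · (2s)^2 = 108s^5
108s^5 = 2.2×10⁻²⁸  ⇒  s^5 = 2.0×10⁻³⁰
s = (2.0×10⁻³⁰)^(1/5) = 1.2×10⁻⁶ mol L⁻¹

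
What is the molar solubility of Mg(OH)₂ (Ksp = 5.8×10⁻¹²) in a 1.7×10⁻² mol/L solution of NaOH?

Mg(OH)₂(s) ⇌ Mg²⁺(aq) + 2 OH⁻(aq)
Let s be the solubility of Mg(OH)₂ here. The common ion gives [OH⁻] ≈ 1.7×10⁻² mol/L, and [Mg²⁺] = s.
Ksp = [Mg²⁺][OH⁻]^2 = s(1.7×10⁻²)^2
s = 5.8×10⁻¹² / (1.7×10⁻²)^2 = 2.0×10⁻⁸
s = 2.0×10⁻⁸ mol/L

2.0×10⁻⁸ M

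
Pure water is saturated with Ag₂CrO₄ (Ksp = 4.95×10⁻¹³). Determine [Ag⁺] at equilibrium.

9.97×10⁻⁵ M

Ag₂CrO₄(s) ⇌ 2 Ag⁺(aq) + CrO₄²⁻(aq)
Call the molar solubility s, so that [Ag⁺] = 2s and [CrO₄²⁻] = s.
Ksp = [Ag⁺]^2[CrO₄²⁻] = (2s)^2 · s = 4s^3 = 4.95×10⁻¹³
s = 4.98×10⁻⁵ mol/L
[Ag⁺] = 2s = 9.97×10⁻⁵ mol/L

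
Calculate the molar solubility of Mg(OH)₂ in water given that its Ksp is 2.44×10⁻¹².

Mg(OH)₂(s) ⇌ Mg²⁺(aq) + 2 OH⁻(aq)
If s mol/L of Mg(OH)₂ dissolves, [Mg²⁺] = s and [OH⁻] = 2s.
Ksp = [Mg²⁺][OH⁻]^2 = s · (2s)^2 = 4s^3
4s^3 = 2.44×10⁻¹²  ⇒  s^3 = 6.10×10⁻¹³
s = 8.48×10⁻⁵ mol/L

8.48×10⁻⁵ M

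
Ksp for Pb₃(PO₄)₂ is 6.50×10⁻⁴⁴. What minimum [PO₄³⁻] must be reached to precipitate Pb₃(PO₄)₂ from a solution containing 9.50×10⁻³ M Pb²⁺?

Precipitation begins when Q = Ksp.
Pb₃(PO₄)₂(s) ⇌ 3 Pb²⁺(aq) + 2 PO₄³⁻(aq)
Ksp = [Pb²⁺]^3[PO₄³⁻]^2 = [PO₄³⁻]^2(9.50×10⁻³)^3
[PO₄³⁻]^2 = 6.50×10⁻⁴⁴ / (9.50×10⁻³)^3 = 7.58×10⁻³⁸
[PO₄³⁻] = 2.75×10⁻¹⁹ M

2.75×10⁻¹⁹ M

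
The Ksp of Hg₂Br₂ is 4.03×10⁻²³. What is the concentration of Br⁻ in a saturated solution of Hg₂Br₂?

4.32×10⁻⁸ M

Hg₂Br₂(s) ⇌ Hg₂²⁺(aq) + 2 Br⁻(aq)
With molar solubility s: [Hg₂²⁺] = s, [Br⁻] = 2s.
Ksp = [Hg₂²⁺][Br⁻]^2 = s · (2s)^2 = 4s^3 = 4.03×10⁻²³
s = 2.16×10⁻⁸ M
[Br⁻] = 2s = 4.32×10⁻⁸ M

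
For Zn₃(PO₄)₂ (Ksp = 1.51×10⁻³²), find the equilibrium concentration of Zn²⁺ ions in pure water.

5.08×10⁻⁷ M

Zn₃(PO₄)₂(s) ⇌ 3 Zn²⁺(aq) + 2 PO₄³⁻(aq)
For each mole of Zn₃(PO₄)₂ that dissolves per liter, [Zn²⁺] = 3s and [PO₄³⁻] = 2s; let s denote this solubility.
Ksp = [Zn²⁺]^3[PO₄³⁻]^2 = (3s)^3 · (2s)^2 = 108s^5 = 1.51×10⁻³²
s = 1.69×10⁻⁷ mol L⁻¹
[Zn²⁺] = 3s = 5.08×10⁻⁷ mol L⁻¹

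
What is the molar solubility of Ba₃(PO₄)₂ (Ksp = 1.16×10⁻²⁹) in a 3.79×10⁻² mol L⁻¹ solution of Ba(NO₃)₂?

2.31×10⁻¹³ M

Ba₃(PO₄)₂(s) ⇌ 3 Ba²⁺(aq) + 2 PO₄³⁻(aq)
Ba²⁺ is already present at 3.79×10⁻² mol L⁻¹. If s mol/L of Ba₃(PO₄)₂ dissolves, [PO₄³⁻] = 2s while [Ba²⁺] ≈ 3.79×10⁻² mol L⁻¹.
Ksp = [Ba²⁺]^3[PO₄³⁻]^2 = (3.79×10⁻²)^3(2s)^2
(2s)^2 = 1.16×10⁻²⁹ / (3.79×10⁻²)^3 = 2.13×10⁻²⁵
s = 2.31×10⁻¹³ mol L⁻¹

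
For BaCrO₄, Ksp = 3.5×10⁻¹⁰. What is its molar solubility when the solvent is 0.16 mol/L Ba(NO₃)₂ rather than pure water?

2.2×10⁻⁹ M

BaCrO₄(s) ⇌ Ba²⁺(aq) + CrO₄²⁻(aq)
Let s be the solubility of BaCrO₄ here. The common ion gives [Ba²⁺] ≈ 0.16 mol/L, and [CrO₄²⁻] = s.
Ksp = [Ba²⁺][CrO₄²⁻] = (0.16)s
s = 3.5×10⁻¹⁰ / (0.16) = 2.2×10⁻⁹
s = 2.2×10⁻⁹ mol/L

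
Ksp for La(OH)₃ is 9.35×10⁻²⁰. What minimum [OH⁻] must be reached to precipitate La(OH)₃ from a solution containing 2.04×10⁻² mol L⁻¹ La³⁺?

Precipitation of each salt begins when its ion product equals Ksp.
La(OH)₃(s) ⇌ La³⁺(aq) + 3 OH⁻(aq)
Ksp = [La³⁺][OH⁻]^3 = [OH⁻]^3(2.04×10⁻²)
[OH⁻]^3 = 9.35×10⁻²⁰ / (2.04×10⁻²) = 4.58×10⁻¹⁸
[OH⁻] = 1.66×10⁻⁶ mol L⁻¹

1.66×10⁻⁶ M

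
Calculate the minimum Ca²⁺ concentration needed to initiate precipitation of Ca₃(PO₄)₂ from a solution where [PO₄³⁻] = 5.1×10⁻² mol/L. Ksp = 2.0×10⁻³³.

Each salt precipitates once Q = Ksp for that salt.
Ca₃(PO₄)₂(s) ⇌ 3 Ca²⁺(aq) + 2 PO₄³⁻(aq)
Ksp = [Ca²⁺]^3[PO₄³⁻]^2 = [Ca²⁺]^3(5.1×10⁻²)^2
[Ca²⁺]^3 = 2.0×10⁻³³ / (5.1×10⁻²)^2 = 7.7×10⁻³¹
[Ca²⁺] = 9.2×10⁻¹¹ mol/L

9.2×10⁻¹¹ M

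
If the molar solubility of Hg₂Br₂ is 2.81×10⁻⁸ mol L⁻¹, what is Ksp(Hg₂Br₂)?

Hg₂Br₂(s) ⇌ Hg₂²⁺(aq) + 2 Br⁻(aq)
If s mol/L of Hg₂Br₂ dissolves, [Hg₂²⁺] = s and [Br⁻] = 2s.
Ksp = [Hg₂²⁺][Br⁻]^2 = s · (2s)^2 = 4s^3
Ksp = 4 × (2.81×10⁻⁸)^3 = 8.88×10⁻²³

Ksp = 8.88×10⁻²³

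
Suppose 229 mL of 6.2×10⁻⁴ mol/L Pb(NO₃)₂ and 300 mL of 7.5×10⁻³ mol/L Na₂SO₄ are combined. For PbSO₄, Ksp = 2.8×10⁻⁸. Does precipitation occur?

Yes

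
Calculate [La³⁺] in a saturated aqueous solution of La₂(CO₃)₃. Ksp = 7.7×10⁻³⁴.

La₂(CO₃)₃(s) ⇌ 2 La³⁺(aq) + 3 CO₃²⁻(aq)
Call the molar solubility s, so that [La³⁺] = 2s and [CO₃²⁻] = 3s.
Ksp = [La³⁺]^2[CO₃²⁻]^3 = (2s)^2 · (3s)^3 = 108s^5 = 7.7×10⁻³⁴
s = 9.3×10⁻⁸ mol L⁻¹
[La³⁺] = 2s = 1.9×10⁻⁷ mol L⁻¹

1.9×10⁻⁷ M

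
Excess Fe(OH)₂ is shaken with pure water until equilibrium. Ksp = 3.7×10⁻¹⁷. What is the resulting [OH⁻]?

4.2×10⁻⁶ M

Fe(OH)₂(s) ⇌ Fe²⁺(aq) + 2 OH⁻(aq)
With molar solubility s: [Fe²⁺] = s, [OH⁻] = 2s.
Ksp = [Fe²⁺][OH⁻]^2 = s · (2s)^2 = 4s^3 = 3.7×10⁻¹⁷
s = 2.1×10⁻⁶ mol L⁻¹
[OH⁻] = 2s = 4.2×10⁻⁶ mol L⁻¹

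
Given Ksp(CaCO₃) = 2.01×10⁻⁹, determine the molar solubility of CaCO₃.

CaCO₃(s) ⇌ Ca²⁺(aq) + CO₃²⁻(aq)
If s mol/L of CaCO₃ dissolves, [Ca²⁺] = s and [CO₃²⁻] = s.
Ksp = [Ca²⁺][CO₃²⁻] = s · s = s^2
s^2 = 2.01×10⁻⁹
s = (2.01×10⁻⁹)^(1/2) = 4.48×10⁻⁵ mol/L

4.48×10⁻⁵ M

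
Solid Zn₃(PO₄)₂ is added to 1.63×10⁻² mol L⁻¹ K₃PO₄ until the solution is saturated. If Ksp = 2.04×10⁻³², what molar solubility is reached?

Zn₃(PO₄)₂(s) ⇌ 3 Zn²⁺(aq) + 2 PO₄³⁻(aq)
With PO₄³⁻ already at 1.63×10⁻² mol L⁻¹ and s small, take [PO₄³⁻] ≈ 1.63×10⁻² mol L⁻¹ and [Zn²⁺] = 3s.
Ksp = [Zn²⁺]^3[PO₄³⁻]^2 = (3s)^3(1.63×10⁻²)^2
(3s)^3 = 2.04×10⁻³² / (1.63×10⁻²)^2 = 7.68×10⁻²⁹
s = 1.42×10⁻¹⁰ mol L⁻¹

1.42×10⁻¹⁰ M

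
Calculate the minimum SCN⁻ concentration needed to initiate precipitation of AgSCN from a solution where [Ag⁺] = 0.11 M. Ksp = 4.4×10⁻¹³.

4.0×10⁻¹² M

The threshold for precipitation is Q = Ksp.
AgSCN(s) ⇌ Ag⁺(aq) + SCN⁻(aq)
Ksp = [Ag⁺][SCN⁻] = [SCN⁻](0.11)
[SCN⁻] = 4.4×10⁻¹³ / (0.11) = 4.0×10⁻¹²
[SCN⁻] = 4.0×10⁻¹² M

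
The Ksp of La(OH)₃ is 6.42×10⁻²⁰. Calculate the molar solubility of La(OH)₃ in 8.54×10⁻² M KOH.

La(OH)₃(s) ⇌ La³⁺(aq) + 3 OH⁻(aq)
OH⁻ is already present at 8.54×10⁻² M. If s mol/L of La(OH)₃ dissolves, [La³⁺] = s while [OH⁻] ≈ 8.54×10⁻² M.
Ksp = [La³⁺][OH⁻]^3 = s(8.54×10⁻²)^3
s = 6.42×10⁻²⁰ / (8.54×10⁻²)^3 = 1.03×10⁻¹⁶
s = 1.03×10⁻¹⁶ M

1.03×10⁻¹⁶ M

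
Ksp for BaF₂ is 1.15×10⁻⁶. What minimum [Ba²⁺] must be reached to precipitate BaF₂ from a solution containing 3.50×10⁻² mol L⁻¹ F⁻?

9.39×10⁻⁴ M

Each salt precipitates once Q = Ksp for that salt.
BaF₂(s) ⇌ Ba²⁺(aq) + 2 F⁻(aq)
Ksp = [Ba²⁺][F⁻]^2 = [Ba²⁺](3.50×10⁻²)^2
[Ba²⁺] = 1.15×10⁻⁶ / (3.50×10⁻²)^2 = 9.39×10⁻⁴
[Ba²⁺] = 9.39×10⁻⁴ mol L⁻¹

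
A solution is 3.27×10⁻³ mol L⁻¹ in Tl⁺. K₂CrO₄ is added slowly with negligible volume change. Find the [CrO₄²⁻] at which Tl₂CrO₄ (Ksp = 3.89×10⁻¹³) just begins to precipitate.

Each salt precipitates once Q = Ksp for that salt.
Tl₂CrO₄(s) ⇌ 2 Tl⁺(aq) + CrO₄²⁻(aq)
Ksp = [Tl⁺]^2[CrO₄²⁻] = [CrO₄²⁻](3.27×10⁻³)^2
[CrO₄²⁻] = 3.89×10⁻¹³ / (3.27×10⁻³)^2 = 3.64×10⁻⁸
[CrO₄²⁻] = 3.64×10⁻⁸ mol L⁻¹

3.64×10⁻⁸ M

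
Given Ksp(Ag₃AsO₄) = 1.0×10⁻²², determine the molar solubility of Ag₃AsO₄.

Ag₃AsO₄(s) ⇌ 3 Ag⁺(aq) + AsO₄³⁻(aq)
For each mole of Ag₃AsO₄ that dissolves per liter, [Ag⁺] = 3s and [AsO₄³⁻] = s; let s denote this solubility.
Ksp = [Ag⁺]^3[AsO₄³⁻] = (3s)^3 · s = 27s^4
27s^4 = 1.0×10⁻²²  ⇒  s^4 = 3.7×10⁻²⁴
s = (3.7×10⁻²⁴)^(1/4) = 1.4×10⁻⁶ mol/L

1.4×10⁻⁶ M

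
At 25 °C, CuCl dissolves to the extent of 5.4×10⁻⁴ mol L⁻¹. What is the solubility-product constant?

Ksp = 2.9×10⁻⁷

CuCl(s) ⇌ Cu⁺(aq) + Cl⁻(aq)
For each mole of CuCl that dissolves per liter, [Cu⁺] = s and [Cl⁻] = s; let s denote this solubility.
Ksp = [Cu⁺][Cl⁻] = s · s = s^2
Ksp = (5.4×10⁻⁴)^2 = 2.9×10⁻⁷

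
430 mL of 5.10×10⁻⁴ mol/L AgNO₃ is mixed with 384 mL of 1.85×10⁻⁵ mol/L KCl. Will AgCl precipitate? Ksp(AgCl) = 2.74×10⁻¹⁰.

Yes

Total volume after mixing = 430 + 384 = 814 mL.
[Ag⁺] = (5.10×10⁻⁴)(430)/814 = 2.69×10⁻⁴ mol/L
[Cl⁻] = (1.85×10⁻⁵)(384)/814 = 8.73×10⁻⁶ mol/L
Q = [Ag⁺][Cl⁻] = 2.35×10⁻⁹
Since Q (2.35×10⁻⁹) exceeds Ksp (2.74×10⁻¹⁰), AgCl will precipitate.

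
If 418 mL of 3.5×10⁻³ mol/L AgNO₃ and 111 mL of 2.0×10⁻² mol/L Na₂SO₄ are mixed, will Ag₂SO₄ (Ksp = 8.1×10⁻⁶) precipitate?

The combined volume is 529 mL.
[Ag⁺] = (3.5×10⁻³)(418)/529 = 2.8×10⁻³ mol/L
[SO₄²⁻] = (2.0×10⁻²)(111)/529 = 4.2×10⁻³ mol/L
Q = [Ag⁺]^2[SO₄²⁻] = 3.2×10⁻⁸
Q = 3.2×10⁻⁸ < Ksp = 8.1×10⁻⁶, so the solution is unsaturated and no precipitate forms.

No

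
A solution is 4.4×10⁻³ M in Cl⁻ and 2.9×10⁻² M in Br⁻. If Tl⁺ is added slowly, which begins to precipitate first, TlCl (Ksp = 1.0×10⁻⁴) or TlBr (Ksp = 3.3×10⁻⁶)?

A salt starts to precipitate once the ion product Q reaches its Ksp.
For TlCl: [Tl⁺] = (Ksp/[Cl⁻]) = 2.3×10⁻² M
For TlBr: [Tl⁺] = (Ksp/[Br⁻]) = 1.1×10⁻⁴ M
TlBr requires the lower [Tl⁺], so it precipitates first.

TlBr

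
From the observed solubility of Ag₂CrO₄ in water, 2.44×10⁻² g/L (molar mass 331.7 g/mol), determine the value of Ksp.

Ksp = 1.59×10⁻¹²

Molar solubility s = (2.44×10⁻² g/L) / (331.7 g/mol) = 7.3560×10⁻⁵ mol/L
Ag₂CrO₄(s) ⇌ 2 Ag⁺(aq) + CrO₄²⁻(aq)
With molar solubility s: [Ag⁺] = 2s, [CrO₄²⁻] = s.
Ksp = [Ag⁺]^2[CrO₄²⁻] = (2s)^2 · s = 4s^3
Ksp = 4 × (7.3560×10⁻⁵)^3 = 1.59×10⁻¹²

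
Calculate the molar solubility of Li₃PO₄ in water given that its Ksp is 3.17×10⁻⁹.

3.29×10⁻³ M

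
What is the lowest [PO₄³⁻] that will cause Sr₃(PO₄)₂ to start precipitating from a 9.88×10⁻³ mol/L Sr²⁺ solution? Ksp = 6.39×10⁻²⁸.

The threshold for precipitation is Q = Ksp.
Sr₃(PO₄)₂(s) ⇌ 3 Sr²⁺(aq) + 2 PO₄³⁻(aq)
Ksp = [Sr²⁺]^3[PO₄³⁻]^2 = [PO₄³⁻]^2(9.88×10⁻³)^3
[PO₄³⁻]^2 = 6.39×10⁻²⁸ / (9.88×10⁻³)^3 = 6.63×10⁻²²
[PO₄³⁻] = 2.57×10⁻¹¹ mol/L

2.57×10⁻¹¹ M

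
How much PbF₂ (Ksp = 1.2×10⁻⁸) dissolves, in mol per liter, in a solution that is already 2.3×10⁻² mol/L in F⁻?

2.3×10⁻⁵ M

PbF₂(s) ⇌ Pb²⁺(aq) + 2 F⁻(aq)
The solution already contains F⁻ at 2.3×10⁻² mol/L. Let s be the molar solubility of PbF₂.
[F⁻] ≈ 2.3×10⁻² mol/L (common ion dominates); [Pb²⁺] = s.
Ksp = [Pb²⁺][F⁻]^2 = s(2.3×10⁻²)^2
s = 1.2×10⁻⁸ / (2.3×10⁻²)^2 = 2.3×10⁻⁵
s = 2.3×10⁻⁵ mol/L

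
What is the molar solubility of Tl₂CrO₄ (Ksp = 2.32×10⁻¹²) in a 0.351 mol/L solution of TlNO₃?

Tl₂CrO₄(s) ⇌ 2 Tl⁺(aq) + CrO₄²⁻(aq)
The solution already contains Tl⁺ at 0.351 mol/L. Let s be the molar solubility of Tl₂CrO₄.
[Tl⁺] ≈ 0.351 mol/L (common ion dominates); [CrO₄²⁻] = s.
Ksp = [Tl⁺]^2[CrO₄²⁻] = (0.351)^2s
s = 2.32×10⁻¹² / (0.351)^2 = 1.88×10⁻¹¹
s = 1.88×10⁻¹¹ mol/L

1.88×10⁻¹¹ M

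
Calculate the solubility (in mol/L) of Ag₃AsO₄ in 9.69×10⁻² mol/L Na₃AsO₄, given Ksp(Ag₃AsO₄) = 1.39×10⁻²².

Ag₃AsO₄(s) ⇌ 3 Ag⁺(aq) + AsO₄³⁻(aq)
Let s be the solubility of Ag₃AsO₄ here. The common ion gives [AsO₄³⁻] ≈ 9.69×10⁻² mol/L, and [Ag⁺] = 3s.
Ksp = [Ag⁺]^3[AsO₄³⁻] = (3s)^3(9.69×10⁻²)
(3s)^3 = 1.39×10⁻²² / (9.69×10⁻²) = 1.43×10⁻²¹
s = 3.76×10⁻⁸ mol/L

3.76×10⁻⁸ M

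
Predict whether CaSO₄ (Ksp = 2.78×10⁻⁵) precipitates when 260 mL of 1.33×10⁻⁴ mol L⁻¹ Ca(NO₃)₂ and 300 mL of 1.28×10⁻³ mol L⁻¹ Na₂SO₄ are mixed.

No

Total volume after mixing = 260 + 300 = 560 mL.
[Ca²⁺] = (1.33×10⁻⁴)(260)/560 = 6.18×10⁻⁵ mol L⁻¹
[SO₄²⁻] = (1.28×10⁻³)(300)/560 = 6.86×10⁻⁴ mol L⁻¹
Q = [Ca²⁺][SO₄²⁻] = 4.23×10⁻⁸
Q < Ksp (4.23×10⁻⁸ vs 2.78×10⁻⁵); the solution remains unsaturated and no precipitate forms.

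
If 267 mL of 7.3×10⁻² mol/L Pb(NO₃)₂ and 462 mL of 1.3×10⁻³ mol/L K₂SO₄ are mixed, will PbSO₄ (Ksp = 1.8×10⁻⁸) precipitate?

Yes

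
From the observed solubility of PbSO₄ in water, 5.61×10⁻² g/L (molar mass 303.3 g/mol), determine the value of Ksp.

s = (5.61×10⁻² g L⁻¹)/(303.3 g mol⁻¹) = 1.8497×10⁻⁴ M
PbSO₄(s) ⇌ Pb²⁺(aq) + SO₄²⁻(aq)
Call the molar solubility s, so that [Pb²⁺] = s and [SO₄²⁻] = s.
Ksp = [Pb²⁺][SO₄²⁻] = s · s = s^2
Ksp = (1.8497×10⁻⁴)^2 = 3.42×10⁻⁸

Ksp = 3.42×10⁻⁸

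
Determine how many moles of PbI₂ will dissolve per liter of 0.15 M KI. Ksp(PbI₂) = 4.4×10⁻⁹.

2.0×10⁻⁷ M

PbI₂(s) ⇌ Pb²⁺(aq) + 2 I⁻(aq)
I⁻ is already present at 0.15 M. If s mol/L of PbI₂ dissolves, [Pb²⁺] = s while [I⁻] ≈ 0.15 M.
Ksp = [Pb²⁺][I⁻]^2 = s(0.15)^2
s = 4.4×10⁻⁹ / (0.15)^2 = 2.0×10⁻⁷
s = 2.0×10⁻⁷ M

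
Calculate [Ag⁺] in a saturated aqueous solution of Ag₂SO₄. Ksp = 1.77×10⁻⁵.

3.28×10⁻² M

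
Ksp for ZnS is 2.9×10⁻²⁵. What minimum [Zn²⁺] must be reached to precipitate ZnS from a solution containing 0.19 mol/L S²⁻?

1.5×10⁻²⁴ M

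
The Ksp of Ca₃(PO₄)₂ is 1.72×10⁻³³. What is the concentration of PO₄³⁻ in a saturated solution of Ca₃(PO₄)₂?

Ca₃(PO₄)₂(s) ⇌ 3 Ca²⁺(aq) + 2 PO₄³⁻(aq)
Call the molar solubility s, so that [Ca²⁺] = 3s and [PO₄³⁻] = 2s.
Ksp = [Ca²⁺]^3[PO₄³⁻]^2 = (3s)^3 · (2s)^2 = 108s^5 = 1.72×10⁻³³
s = 1.10×10⁻⁷ M
[PO₄³⁻] = 2s = 2.20×10⁻⁷ M

2.20×10⁻⁷ M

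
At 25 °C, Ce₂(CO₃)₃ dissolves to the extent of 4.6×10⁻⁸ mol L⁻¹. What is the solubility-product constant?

Ksp = 2.2×10⁻³⁵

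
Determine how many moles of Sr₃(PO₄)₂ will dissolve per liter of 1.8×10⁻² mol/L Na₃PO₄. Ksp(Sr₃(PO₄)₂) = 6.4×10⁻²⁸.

Sr₃(PO₄)₂(s) ⇌ 3 Sr²⁺(aq) + 2 PO₄³⁻(aq)
With PO₄³⁻ already at 1.8×10⁻² mol/L and s small, take [PO₄³⁻] ≈ 1.8×10⁻² mol/L and [Sr²⁺] = 3s.
Ksp = [Sr²⁺]^3[PO₄³⁻]^2 = (3s)^3(1.8×10⁻²)^2
(3s)^3 = 6.4×10⁻²⁸ / (1.8×10⁻²)^2 = 2.0×10⁻²⁴
s = 4.2×10⁻⁹ mol/L

4.2×10⁻⁹ M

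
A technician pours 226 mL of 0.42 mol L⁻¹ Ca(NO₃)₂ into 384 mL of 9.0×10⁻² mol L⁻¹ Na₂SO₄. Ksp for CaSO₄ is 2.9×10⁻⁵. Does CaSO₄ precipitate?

Yes

Total volume after mixing = 226 + 384 = 610 mL.
[Ca²⁺] = (0.42)(226)/610 = 0.16 mol L⁻¹
[SO₄²⁻] = (9.0×10⁻²)(384)/610 = 5.7×10⁻² mol L⁻¹
Q = [Ca²⁺][SO₄²⁻] = 8.8×10⁻³
Because Q > Ksp (8.8×10⁻³ vs 2.9×10⁻⁵), a precipitate of CaSO₄ forms.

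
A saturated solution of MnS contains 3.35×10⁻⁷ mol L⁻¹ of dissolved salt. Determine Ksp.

Ksp = 1.12×10⁻¹³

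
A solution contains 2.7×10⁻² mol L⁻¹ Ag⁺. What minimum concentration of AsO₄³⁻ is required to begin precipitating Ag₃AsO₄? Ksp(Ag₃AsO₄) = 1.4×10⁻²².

7.1×10⁻¹⁸ M

Precipitation begins when Q = Ksp.
Ag₃AsO₄(s) ⇌ 3 Ag⁺(aq) + AsO₄³⁻(aq)
Ksp = [Ag⁺]^3[AsO₄³⁻] = [AsO₄³⁻](2.7×10⁻²)^3
[AsO₄³⁻] = 1.4×10⁻²² / (2.7×10⁻²)^3 = 7.1×10⁻¹⁸
[AsO₄³⁻] = 7.1×10⁻¹⁸ mol L⁻¹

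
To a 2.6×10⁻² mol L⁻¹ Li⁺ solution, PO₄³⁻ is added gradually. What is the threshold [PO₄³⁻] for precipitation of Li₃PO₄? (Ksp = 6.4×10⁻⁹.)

3.6×10⁻⁴ M

Precipitation of each salt begins when its ion product equals Ksp.
Li₃PO₄(s) ⇌ 3 Li⁺(aq) + PO₄³⁻(aq)
Ksp = [Li⁺]^3[PO₄³⁻] = [PO₄³⁻](2.6×10⁻²)^3
[PO₄³⁻] = 6.4×10⁻⁹ / (2.6×10⁻²)^3 = 3.6×10⁻⁴
[PO₄³⁻] = 3.6×10⁻⁴ mol L⁻¹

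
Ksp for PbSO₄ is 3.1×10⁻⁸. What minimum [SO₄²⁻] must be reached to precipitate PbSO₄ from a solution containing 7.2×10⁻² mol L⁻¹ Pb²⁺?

Precipitation begins when Q = Ksp.
PbSO₄(s) ⇌ Pb²⁺(aq) + SO₄²⁻(aq)
Ksp = [Pb²⁺][SO₄²⁻] = [SO₄²⁻](7.2×10⁻²)
[SO₄²⁻] = 3.1×10⁻⁸ / (7.2×10⁻²) = 4.3×10⁻⁷
[SO₄²⁻] = 4.3×10⁻⁷ mol L⁻¹

4.3×10⁻⁷ M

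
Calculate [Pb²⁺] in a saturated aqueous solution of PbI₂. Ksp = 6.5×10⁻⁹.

1.2×10⁻³ M

PbI₂(s) ⇌ Pb²⁺(aq) + 2 I⁻(aq)
For each mole of PbI₂ that dissolves per liter, [Pb²⁺] = s and [I⁻] = 2s; let s denote this solubility.
Ksp = [Pb²⁺][I⁻]^2 = s · (2s)^2 = 4s^3 = 6.5×10⁻⁹
s = 1.2×10⁻³ mol/L
[Pb²⁺] = s = 1.2×10⁻³ mol/L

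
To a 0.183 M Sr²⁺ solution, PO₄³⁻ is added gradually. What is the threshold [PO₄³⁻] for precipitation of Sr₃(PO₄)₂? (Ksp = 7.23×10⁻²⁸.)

Each salt precipitates once Q = Ksp for that salt.
Sr₃(PO₄)₂(s) ⇌ 3 Sr²⁺(aq) + 2 PO₄³⁻(aq)
Ksp = [Sr²⁺]^3[PO₄³⁻]^2 = [PO₄³⁻]^2(0.183)^3
[PO₄³⁻]^2 = 7.23×10⁻²⁸ / (0.183)^3 = 1.18×10⁻²⁵
[PO₄³⁻] = 3.43×10⁻¹³ M

3.43×10⁻¹³ M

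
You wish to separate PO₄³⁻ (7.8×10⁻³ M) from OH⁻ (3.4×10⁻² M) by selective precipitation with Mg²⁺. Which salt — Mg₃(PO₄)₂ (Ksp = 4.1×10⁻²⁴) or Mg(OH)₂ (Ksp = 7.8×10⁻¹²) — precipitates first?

Mg(OH)₂

Precipitation begins when Q = Ksp.
For Mg₃(PO₄)₂: [Mg²⁺] = (Ksp/[PO₄³⁻]^2)^(1/3) = 4.1×10⁻⁷ M
For Mg(OH)₂: [Mg²⁺] = (Ksp/[OH⁻]^2) = 6.7×10⁻⁹ M
The smaller threshold [Mg²⁺] is reached first, so Mg(OH)₂ precipitates first.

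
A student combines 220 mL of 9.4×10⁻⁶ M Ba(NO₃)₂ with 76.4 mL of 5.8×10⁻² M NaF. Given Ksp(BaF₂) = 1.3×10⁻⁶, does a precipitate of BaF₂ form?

No

After mixing, V = 220 mL + 76.4 mL = 296.4 mL.
[Ba²⁺] = (9.4×10⁻⁶)(220)/296.4 = 7.0×10⁻⁶ M
[F⁻] = (5.8×10⁻²)(76.4)/296.4 = 1.5×10⁻² M
Q = [Ba²⁺][F⁻]^2 = 1.6×10⁻⁹
Q < Ksp (1.6×10⁻⁹ vs 1.3×10⁻⁶); the solution remains unsaturated and no precipitate forms.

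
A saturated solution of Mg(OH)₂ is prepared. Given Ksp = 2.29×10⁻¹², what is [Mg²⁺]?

8.30×10⁻⁵ M

Mg(OH)₂(s) ⇌ Mg²⁺(aq) + 2 OH⁻(aq)
For each mole of Mg(OH)₂ that dissolves per liter, [Mg²⁺] = s and [OH⁻] = 2s; let s denote this solubility.
Ksp = [Mg²⁺][OH⁻]^2 = s · (2s)^2 = 4s^3 = 2.29×10⁻¹²
s = 8.30×10⁻⁵ mol L⁻¹
[Mg²⁺] = s = 8.30×10⁻⁵ mol L⁻¹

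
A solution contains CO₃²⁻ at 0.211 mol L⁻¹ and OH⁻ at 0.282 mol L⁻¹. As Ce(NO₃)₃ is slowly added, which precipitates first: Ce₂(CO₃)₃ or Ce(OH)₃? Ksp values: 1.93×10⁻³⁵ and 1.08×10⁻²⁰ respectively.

Ce(OH)₃

Each salt precipitates once Q = Ksp for that salt.
For Ce₂(CO₃)₃: [Ce³⁺] = (Ksp/[CO₃²⁻]^3)^(1/2) = 4.53×10⁻¹⁷ mol L⁻¹
For Ce(OH)₃: [Ce³⁺] = (Ksp/[OH⁻]^3) = 4.82×10⁻¹⁹ mol L⁻¹
The smaller threshold [Ce³⁺] is reached first, so Ce(OH)₃ precipitates first.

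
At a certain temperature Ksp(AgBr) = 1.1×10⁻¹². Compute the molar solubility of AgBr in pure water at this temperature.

1.0×10⁻⁶ M

AgBr(s) ⇌ Ag⁺(aq) + Br⁻(aq)
Call the molar solubility s, so that [Ag⁺] = s and [Br⁻] = s.
Ksp = [Ag⁺][Br⁻] = s · s = s^2
s^2 = 1.1×10⁻¹²
s = (1.1×10⁻¹²)^(1/2) = 1.0×10⁻⁶ M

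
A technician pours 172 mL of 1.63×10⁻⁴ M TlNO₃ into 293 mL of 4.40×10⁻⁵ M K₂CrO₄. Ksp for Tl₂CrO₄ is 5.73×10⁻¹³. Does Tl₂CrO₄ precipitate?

Total volume after mixing = 172 + 293 = 465 mL.
[Tl⁺] = (1.63×10⁻⁴)(172)/465 = 6.03×10⁻⁵ M
[CrO₄²⁻] = (4.40×10⁻⁵)(293)/465 = 2.77×10⁻⁵ M
Q = [Tl⁺]^2[CrO₄²⁻] = 1.01×10⁻¹³
Since Q (1.01×10⁻¹³) is less than Ksp (5.73×10⁻¹³), no Tl₂CrO₄ precipitates.

No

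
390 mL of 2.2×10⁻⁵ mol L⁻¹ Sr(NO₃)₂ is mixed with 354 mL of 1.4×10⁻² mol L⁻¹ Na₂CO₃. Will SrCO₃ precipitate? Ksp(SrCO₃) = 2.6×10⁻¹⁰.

Yes

The combined volume is 744 mL.
[Sr²⁺] = (2.2×10⁻⁵)(390)/744 = 1.2×10⁻⁵ mol L⁻¹
[CO₃²⁻] = (1.4×10⁻²)(354)/744 = 6.7×10⁻³ mol L⁻¹
Q = [Sr²⁺][CO₃²⁻] = 7.7×10⁻⁸
Since Q (7.7×10⁻⁸) exceeds Ksp (2.6×10⁻¹⁰), SrCO₃ will precipitate.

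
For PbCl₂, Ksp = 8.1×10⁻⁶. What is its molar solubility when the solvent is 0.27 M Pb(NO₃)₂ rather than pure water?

2.7×10⁻³ M

PbCl₂(s) ⇌ Pb²⁺(aq) + 2 Cl⁻(aq)
With Pb²⁺ already at 0.27 M and s small, take [Pb²⁺] ≈ 0.27 M and [Cl⁻] = 2s.
Ksp = [Pb²⁺][Cl⁻]^2 = (0.27)(2s)^2
(2s)^2 = 8.1×10⁻⁶ / (0.27) = 3.0×10⁻⁵
s = 2.7×10⁻³ M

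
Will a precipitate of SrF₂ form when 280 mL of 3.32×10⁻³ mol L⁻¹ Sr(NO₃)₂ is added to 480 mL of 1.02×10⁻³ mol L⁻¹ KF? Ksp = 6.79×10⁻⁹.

The combined volume is 760 mL.
[Sr²⁺] = (3.32×10⁻³)(280)/760 = 1.22×10⁻³ mol L⁻¹
[F⁻] = (1.02×10⁻³)(480)/760 = 6.44×10⁻⁴ mol L⁻¹
Q = [Sr²⁺][F⁻]^2 = 5.08×10⁻¹⁰
Since Q (5.08×10⁻¹⁰) is less than Ksp (6.79×10⁻⁹), no SrF₂ precipitates.

No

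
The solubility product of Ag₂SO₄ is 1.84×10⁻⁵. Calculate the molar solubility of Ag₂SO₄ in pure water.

1.66×10⁻² M

Ag₂SO₄(s) ⇌ 2 Ag⁺(aq) + SO₄²⁻(aq)
Call the molar solubility s, so that [Ag⁺] = 2s and [SO₄²⁻] = s.
Ksp = [Ag⁺]^2[SO₄²⁻] = (2s)^2 · s = 4s^3
4s^3 = 1.84×10⁻⁵  ⇒  s^3 = 4.60×10⁻⁶
s = 1.66×10⁻² mol/L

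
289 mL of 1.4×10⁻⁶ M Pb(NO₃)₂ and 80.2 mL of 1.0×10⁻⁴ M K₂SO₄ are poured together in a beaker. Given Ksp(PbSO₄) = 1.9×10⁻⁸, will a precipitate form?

No

Total volume after mixing = 289 + 80.2 = 369.2 mL.
[Pb²⁺] = (1.4×10⁻⁶)(289)/369.2 = 1.1×10⁻⁶ M
[SO₄²⁻] = (1.0×10⁻⁴)(80.2)/369.2 = 2.2×10⁻⁵ M
Q = [Pb²⁺][SO₄²⁻] = 2.4×10⁻¹¹
Q < Ksp (2.4×10⁻¹¹ vs 1.9×10⁻⁸); the solution remains unsaturated and no precipitate forms.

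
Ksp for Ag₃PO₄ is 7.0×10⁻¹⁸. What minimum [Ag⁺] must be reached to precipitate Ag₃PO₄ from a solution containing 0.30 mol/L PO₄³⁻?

The threshold for precipitation is Q = Ksp.
Ag₃PO₄(s) ⇌ 3 Ag⁺(aq) + PO₄³⁻(aq)
Ksp = [Ag⁺]^3[PO₄³⁻] = [Ag⁺]^3(0.30)
[Ag⁺]^3 = 7.0×10⁻¹⁸ / (0.30) = 2.3×10⁻¹⁷
[Ag⁺] = 2.9×10⁻⁶ mol/L

2.9×10⁻⁶ M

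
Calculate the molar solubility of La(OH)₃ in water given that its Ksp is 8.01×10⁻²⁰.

La(OH)₃(s) ⇌ La³⁺(aq) + 3 OH⁻(aq)
For each mole of La(OH)₃ that dissolves per liter, [La³⁺] = s and [OH⁻] = 3s; let s denote this solubility.
Ksp = [La³⁺][OH⁻]^3 = s · (3s)^3 = 27s^4
27s^4 = 8.01×10⁻²⁰  ⇒  s^4 = 2.97×10⁻²¹
s = 7.38×10⁻⁶ mol/L

7.38×10⁻⁶ M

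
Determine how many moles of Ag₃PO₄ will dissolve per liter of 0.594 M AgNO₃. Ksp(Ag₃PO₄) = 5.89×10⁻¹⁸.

2.81×10⁻¹⁷ M

Ag₃PO₄(s) ⇌ 3 Ag⁺(aq) + PO₄³⁻(aq)
The solution already contains Ag⁺ at 0.594 M. Let s be the molar solubility of Ag₃PO₄.
[Ag⁺] ≈ 0.594 M (common ion dominates); [PO₄³⁻] = s.
Ksp = [Ag⁺]^3[PO₄³⁻] = (0.594)^3s
s = 5.89×10⁻¹⁸ / (0.594)^3 = 2.81×10⁻¹⁷
s = 2.81×10⁻¹⁷ M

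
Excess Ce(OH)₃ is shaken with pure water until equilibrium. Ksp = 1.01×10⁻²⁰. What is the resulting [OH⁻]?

1.32×10⁻⁵ M

Ce(OH)₃(s) ⇌ Ce³⁺(aq) + 3 OH⁻(aq)
Call the molar solubility s, so that [Ce³⁺] = s and [OH⁻] = 3s.
Ksp = [Ce³⁺][OH⁻]^3 = s · (3s)^3 = 27s^4 = 1.01×10⁻²⁰
s = 4.40×10⁻⁶ mol/L
[OH⁻] = 3s = 1.32×10⁻⁵ mol/L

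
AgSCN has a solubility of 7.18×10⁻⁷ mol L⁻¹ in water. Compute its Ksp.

Ksp = 5.16×10⁻¹³

AgSCN(s) ⇌ Ag⁺(aq) + SCN⁻(aq)
For each mole of AgSCN that dissolves per liter, [Ag⁺] = s and [SCN⁻] = s; let s denote this solubility.
Ksp = [Ag⁺][SCN⁻] = s · s = s^2
Ksp = (7.18×10⁻⁷)^2 = 5.16×10⁻¹³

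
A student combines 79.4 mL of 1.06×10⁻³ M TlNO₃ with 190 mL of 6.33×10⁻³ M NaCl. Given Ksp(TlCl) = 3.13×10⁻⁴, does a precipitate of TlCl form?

No

Total volume after mixing = 79.4 + 190 = 269.4 mL.
[Tl⁺] = (1.06×10⁻³)(79.4)/269.4 = 3.12×10⁻⁴ M
[Cl⁻] = (6.33×10⁻³)(190)/269.4 = 4.46×10⁻³ M
Q = [Tl⁺][Cl⁻] = 1.39×10⁻⁶
Q < Ksp (1.39×10⁻⁶ vs 3.13×10⁻⁴); the solution remains unsaturated and no precipitate forms.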